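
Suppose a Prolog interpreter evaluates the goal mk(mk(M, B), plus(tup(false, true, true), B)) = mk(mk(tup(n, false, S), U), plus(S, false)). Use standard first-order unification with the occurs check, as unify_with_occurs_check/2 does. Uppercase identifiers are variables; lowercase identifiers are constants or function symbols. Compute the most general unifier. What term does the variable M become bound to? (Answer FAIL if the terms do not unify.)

tup(n, false, tup(false, true, true))

Decompose mk/2: mk(M, B) = mk(tup(n, false, S), U),  plus(tup(false, true, true), B) = plus(S, false).
Decompose mk/2: M = tup(n, false, S),  B = U.
Bind M := tup(n, false, S); no other remaining equation mentions M.
Bind B := U; substituting into the remaining equation gives: plus(tup(false, true, true), U) = plus(S, false).
Decompose plus/2: tup(false, true, true) = S,  U = false.
Bind S := tup(false, true, true); no other remaining equation mentions S. Substituting into the earlier binding gives M := tup(n, false, tup(false, true, true)).
Bind U := false. Substituting into the earlier binding gives B := false.
MGU = { M ↦ tup(n, false, tup(false, true, true)), B ↦ false, S ↦ tup(false, true, true), U ↦ false }, so M ↦ tup(n, false, tup(false, true, true)).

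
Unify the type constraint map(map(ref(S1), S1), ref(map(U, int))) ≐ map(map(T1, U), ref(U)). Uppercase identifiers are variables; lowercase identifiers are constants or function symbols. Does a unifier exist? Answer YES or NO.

Decompose map/2: map(ref(S1), S1) ≐ map(T1, U),  ref(map(U, int)) ≐ ref(U).
Decompose map/2: ref(S1) ≐ T1,  S1 ≐ U.
Bind T1 := ref(S1); no other remaining equation mentions T1.
Bind S1 := U; no other remaining equation mentions S1. Substituting into the earlier binding gives T1 := ref(U).
Decompose ref/1: map(U, int) ≐ U.
Occurs check fails: U occurs in map(U, int); the equation U ≐ map(U, int) has no finite solution.

NO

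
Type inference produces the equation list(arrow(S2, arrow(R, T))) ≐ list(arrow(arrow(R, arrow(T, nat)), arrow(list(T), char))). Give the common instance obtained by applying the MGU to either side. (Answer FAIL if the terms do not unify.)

Decompose list/1: arrow(S2, arrow(R, T)) ≐ arrow(arrow(R, arrow(T, nat)), arrow(list(T), char)).
Decompose arrow/2: S2 ≐ arrow(R, arrow(T, nat)),  arrow(R, T) ≐ arrow(list(T), char).
Bind S2 := arrow(R, arrow(T, nat)); no other remaining equation mentions S2.
Decompose arrow/2: R ≐ list(T),  T ≐ char.
Bind R := list(T); no other remaining equation mentions R. Substituting into the earlier binding gives S2 := arrow(list(T), arrow(T, nat)).
Bind T := char. Substituting into the earlier bindings gives S2 := arrow(list(char), arrow(char, nat)), R := list(char).
Applying the MGU to either side gives list(arrow(arrow(list(char), arrow(char, nat)), arrow(list(char), char))).

list(arrow(arrow(list(char), arrow(char, nat)), arrow(list(char), char)))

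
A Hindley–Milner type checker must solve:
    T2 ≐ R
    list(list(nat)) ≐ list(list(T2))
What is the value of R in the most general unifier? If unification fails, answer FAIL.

Bind T2 := R; substituting into the remaining equation gives: list(list(nat)) ≐ list(list(R)).
Decompose list/1: list(nat) ≐ list(R).
Decompose list/1: nat ≐ R.
Bind R := nat. Substituting into the earlier binding gives T2 := nat.
MGU = { T2 -> nat, R -> nat }, so R -> nat.

nat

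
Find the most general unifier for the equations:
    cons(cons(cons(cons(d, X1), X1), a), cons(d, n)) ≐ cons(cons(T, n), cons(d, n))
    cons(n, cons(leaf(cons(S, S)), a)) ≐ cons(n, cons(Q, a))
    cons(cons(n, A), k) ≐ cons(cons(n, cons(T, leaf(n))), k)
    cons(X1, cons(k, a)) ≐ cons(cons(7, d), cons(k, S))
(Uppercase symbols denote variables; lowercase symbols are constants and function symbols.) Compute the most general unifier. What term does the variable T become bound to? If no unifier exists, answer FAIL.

FAIL

Decompose cons/2: cons(cons(cons(d, X1), X1), a) ≐ cons(T, n),  cons(d, n) ≐ cons(d, n).
Decompose cons/2: cons(cons(d, X1), X1) ≐ T,  a ≐ n.
Bind T := cons(cons(d, X1), X1); substituting into the one remaining equation that mentions T gives: cons(cons(n, A), k) ≐ cons(cons(n, cons(cons(cons(d, X1), X1), leaf(n))), k).
Clash: constants a and n differ; no unifier exists.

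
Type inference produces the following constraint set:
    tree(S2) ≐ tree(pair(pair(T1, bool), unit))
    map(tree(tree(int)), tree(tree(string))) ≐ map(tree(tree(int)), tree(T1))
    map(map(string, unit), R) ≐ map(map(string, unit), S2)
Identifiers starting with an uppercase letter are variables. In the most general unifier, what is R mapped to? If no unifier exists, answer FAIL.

pair(pair(tree(string), bool), unit)

Decompose tree/1: S2 ≐ pair(pair(T1, bool), unit).
Bind S2 := pair(pair(T1, bool), unit); substituting into the one remaining equation that mentions S2 gives: map(map(string, unit), R) ≐ map(map(string, unit), pair(pair(T1, bool), unit)).
Decompose map/2: tree(tree(int)) ≐ tree(tree(int)),  tree(tree(string)) ≐ tree(T1).
Delete trivial equation tree(tree(int)) ≐ tree(tree(int)).
Decompose tree/1: tree(string) ≐ T1.
Bind T1 := tree(string); substituting into the remaining equation gives: map(map(string, unit), R) ≐ map(map(string, unit), pair(pair(tree(string), bool), unit)). Substituting into the earlier binding gives S2 := pair(pair(tree(string), bool), unit).
Decompose map/2: map(string, unit) ≐ map(string, unit),  R ≐ pair(pair(tree(string), bool), unit).
Delete trivial equation map(string, unit) ≐ map(string, unit).
Bind R := pair(pair(tree(string), bool), unit).
MGU = { S2 := pair(pair(tree(string), bool), unit), T1 := tree(string), R := pair(pair(tree(string), bool), unit) }, so R := pair(pair(tree(string), bool), unit).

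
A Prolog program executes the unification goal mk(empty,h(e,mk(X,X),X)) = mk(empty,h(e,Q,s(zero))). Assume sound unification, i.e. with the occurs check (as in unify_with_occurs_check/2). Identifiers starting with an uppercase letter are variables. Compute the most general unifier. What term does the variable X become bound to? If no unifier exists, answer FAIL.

Decompose mk/2: empty = empty,  h(e,mk(X,X),X) = h(e,Q,s(zero)).
Delete trivial equation empty = empty.
Decompose h/3: e = e,  mk(X,X) = Q,  X = s(zero).
Delete trivial equation e = e.
Bind Q := mk(X,X); no other remaining equation mentions Q.
Bind X := s(zero). Substituting into the earlier binding gives Q := mk(s(zero),s(zero)).
MGU = { Q -> mk(s(zero),s(zero)), X -> s(zero) }, so X -> s(zero).

s(zero)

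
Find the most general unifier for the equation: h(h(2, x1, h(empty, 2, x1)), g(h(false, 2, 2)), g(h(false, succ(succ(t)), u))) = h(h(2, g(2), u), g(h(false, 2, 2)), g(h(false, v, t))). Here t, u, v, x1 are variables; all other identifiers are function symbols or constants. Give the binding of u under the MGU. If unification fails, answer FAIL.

Decompose h/3: h(2, x1, h(empty, 2, x1)) = h(2, g(2), u),  g(h(false, 2, 2)) = g(h(false, 2, 2)),  g(h(false, succ(succ(t)), u)) = g(h(false, v, t)).
Decompose h/3: 2 = 2,  x1 = g(2),  h(empty, 2, x1) = u.
Delete trivial equation 2 = 2.
Bind x1 := g(2); substituting into the one remaining equation that mentions x1 gives: h(empty, 2, g(2)) = u.
Bind u := h(empty, 2, g(2)); substituting into the one remaining equation that mentions u gives: g(h(false, succ(succ(t)), h(empty, 2, g(2)))) = g(h(false, v, t)).
Delete trivial equation g(h(false, 2, 2)) = g(h(false, 2, 2)).
Decompose g/1: h(false, succ(succ(t)), h(empty, 2, g(2))) = h(false, v, t).
Decompose h/3: false = false,  succ(succ(t)) = v,  h(empty, 2, g(2)) = t.
Delete trivial equation false = false.
Bind v := succ(succ(t)); no other remaining equation mentions v.
Bind t := h(empty, 2, g(2)). Substituting into the earlier binding gives v := succ(succ(h(empty, 2, g(2)))).
MGU = { x1 -> g(2), u -> h(empty, 2, g(2)), v -> succ(succ(h(empty, 2, g(2)))), t -> h(empty, 2, g(2)) }, so u -> h(empty, 2, g(2)).

h(empty, 2, g(2))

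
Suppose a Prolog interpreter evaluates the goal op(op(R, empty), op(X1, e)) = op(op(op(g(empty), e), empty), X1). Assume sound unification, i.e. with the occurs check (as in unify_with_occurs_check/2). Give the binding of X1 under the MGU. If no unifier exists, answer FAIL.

FAIL

Decompose op/2: op(R, empty) = op(op(g(empty), e), empty),  op(X1, e) = X1.
Decompose op/2: R = op(g(empty), e),  empty = empty.
Bind R := op(g(empty), e); no other remaining equation mentions R.
Delete trivial equation empty = empty.
Occurs check fails: X1 occurs in op(X1, e); the equation X1 = op(X1, e) has no finite solution.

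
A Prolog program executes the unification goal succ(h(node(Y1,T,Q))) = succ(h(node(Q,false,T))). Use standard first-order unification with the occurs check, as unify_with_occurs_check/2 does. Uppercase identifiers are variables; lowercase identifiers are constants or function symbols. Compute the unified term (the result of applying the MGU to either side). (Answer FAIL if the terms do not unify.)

succ(h(node(false,false,false)))

Decompose succ/1: h(node(Y1,T,Q)) = h(node(Q,false,T)).
Decompose h/1: node(Y1,T,Q) = node(Q,false,T).
Decompose node/3: Y1 = Q,  T = false,  Q = T.
Bind Y1 := Q; no other remaining equation mentions Y1.
Bind T := false; substituting into the remaining equation gives: Q = false.
Bind Q := false. Substituting into the earlier binding gives Y1 := false.
Applying the MGU to either side gives succ(h(node(false,false,false))).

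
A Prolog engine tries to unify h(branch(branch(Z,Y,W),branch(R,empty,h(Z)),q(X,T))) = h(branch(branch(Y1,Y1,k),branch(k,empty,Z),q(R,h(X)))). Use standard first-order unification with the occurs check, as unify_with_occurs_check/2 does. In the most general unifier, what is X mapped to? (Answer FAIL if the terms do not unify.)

Decompose h/1: branch(branch(Z,Y,W),branch(R,empty,h(Z)),q(X,T)) = branch(branch(Y1,Y1,k),branch(k,empty,Z),q(R,h(X))).
Decompose branch/3: branch(Z,Y,W) = branch(Y1,Y1,k),  branch(R,empty,h(Z)) = branch(k,empty,Z),  q(X,T) = q(R,h(X)).
Decompose branch/3: Z = Y1,  Y = Y1,  W = k.
Bind Z := Y1; substituting into the one remaining equation that mentions Z gives: branch(R,empty,h(Y1)) = branch(k,empty,Y1).
Bind Y := Y1; no other remaining equation mentions Y.
Bind W := k; no other remaining equation mentions W.
Decompose branch/3: R = k,  empty = empty,  h(Y1) = Y1.
Bind R := k; substituting into the one remaining equation that mentions R gives: q(X,T) = q(k,h(X)).
Delete trivial equation empty = empty.
Occurs check fails: Y1 occurs in h(Y1); the equation Y1 = h(Y1) has no finite solution.

FAIL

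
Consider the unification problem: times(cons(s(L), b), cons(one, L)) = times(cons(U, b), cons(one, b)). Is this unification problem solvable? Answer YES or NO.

Decompose times/2: cons(s(L), b) = cons(U, b),  cons(one, L) = cons(one, b).
Decompose cons/2: s(L) = U,  b = b.
Bind U := s(L); no other remaining equation mentions U.
Delete trivial equation b = b.
Decompose cons/2: one = one,  L = b.
Delete trivial equation one = one.
Bind L := b. Substituting into the earlier binding gives U := s(b).
No equations remain and no clash or occurs-check failure arose, so a unifier exists.

YES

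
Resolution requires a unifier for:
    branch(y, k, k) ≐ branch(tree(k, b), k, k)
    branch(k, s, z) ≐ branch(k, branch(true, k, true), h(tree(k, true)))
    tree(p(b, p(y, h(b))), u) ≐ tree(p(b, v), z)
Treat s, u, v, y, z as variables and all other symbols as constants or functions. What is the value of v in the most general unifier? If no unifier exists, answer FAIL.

Decompose branch/3: y ≐ tree(k, b),  k ≐ k,  k ≐ k.
Bind y := tree(k, b); substituting into the one remaining equation that mentions y gives: tree(p(b, p(tree(k, b), h(b))), u) ≐ tree(p(b, v), z).
Delete trivial equation k ≐ k.
Delete trivial equation k ≐ k.
Decompose branch/3: k ≐ k,  s ≐ branch(true, k, true),  z ≐ h(tree(k, true)).
Delete trivial equation k ≐ k.
Bind s := branch(true, k, true); no other remaining equation mentions s.
Bind z := h(tree(k, true)); substituting into the remaining equation gives: tree(p(b, p(tree(k, b), h(b))), u) ≐ tree(p(b, v), h(tree(k, true))).
Decompose tree/2: p(b, p(tree(k, b), h(b))) ≐ p(b, v),  u ≐ h(tree(k, true)).
Decompose p/2: b ≐ b,  p(tree(k, b), h(b)) ≐ v.
Delete trivial equation b ≐ b.
Bind v := p(tree(k, b), h(b)); no other remaining equation mentions v.
Bind u := h(tree(k, true)).
MGU = { y -> tree(k, b), s -> branch(true, k, true), z -> h(tree(k, true)), v -> p(tree(k, b), h(b)), u -> h(tree(k, true)) }, so v -> p(tree(k, b), h(b)).

p(tree(k, b), h(b))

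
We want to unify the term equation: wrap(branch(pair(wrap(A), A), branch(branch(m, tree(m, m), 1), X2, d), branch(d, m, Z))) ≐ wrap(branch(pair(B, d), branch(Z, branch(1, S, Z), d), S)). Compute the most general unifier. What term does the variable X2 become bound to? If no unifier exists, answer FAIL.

branch(1, branch(d, m, branch(m, tree(m, m), 1)), branch(m, tree(m, m), 1))

Decompose wrap/1: branch(pair(wrap(A), A), branch(branch(m, tree(m, m), 1), X2, d), branch(d, m, Z)) ≐ branch(pair(B, d), branch(Z, branch(1, S, Z), d), S).
Decompose branch/3: pair(wrap(A), A) ≐ pair(B, d),  branch(branch(m, tree(m, m), 1), X2, d) ≐ branch(Z, branch(1, S, Z), d),  branch(d, m, Z) ≐ S.
Decompose pair/2: wrap(A) ≐ B,  A ≐ d.
Bind B := wrap(A); no other remaining equation mentions B.
Bind A := d; no other remaining equation mentions A. Substituting into the earlier binding gives B := wrap(d).
Decompose branch/3: branch(m, tree(m, m), 1) ≐ Z,  X2 ≐ branch(1, S, Z),  d ≐ d.
Bind Z := branch(m, tree(m, m), 1); substituting into the 2 remaining equations that mention Z gives: X2 ≐ branch(1, S, branch(m, tree(m, m), 1)),  branch(d, m, branch(m, tree(m, m), 1)) ≐ S.
Bind X2 := branch(1, S, branch(m, tree(m, m), 1)); no other remaining equation mentions X2.
Delete trivial equation d ≐ d.
Bind S := branch(d, m, branch(m, tree(m, m), 1)). Substituting into the earlier binding gives X2 := branch(1, branch(d, m, branch(m, tree(m, m), 1)), branch(m, tree(m, m), 1)).
MGU = { B -> wrap(d), A -> d, Z -> branch(m, tree(m, m), 1), X2 -> branch(1, branch(d, m, branch(m, tree(m, m), 1)), branch(m, tree(m, m), 1)), S -> branch(d, m, branch(m, tree(m, m), 1)) }, so X2 -> branch(1, branch(d, m, branch(m, tree(m, m), 1)), branch(m, tree(m, m), 1)).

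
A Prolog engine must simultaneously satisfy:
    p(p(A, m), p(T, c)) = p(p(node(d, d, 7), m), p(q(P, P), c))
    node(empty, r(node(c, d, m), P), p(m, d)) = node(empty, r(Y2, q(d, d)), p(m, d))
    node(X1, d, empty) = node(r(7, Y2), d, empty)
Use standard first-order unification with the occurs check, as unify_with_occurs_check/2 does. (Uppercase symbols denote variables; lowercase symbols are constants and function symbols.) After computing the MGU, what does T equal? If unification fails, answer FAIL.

q(q(d, d), q(d, d))

Decompose p/2: p(A, m) = p(node(d, d, 7), m),  p(T, c) = p(q(P, P), c).
Decompose p/2: A = node(d, d, 7),  m = m.
Bind A := node(d, d, 7); no other remaining equation mentions A.
Delete trivial equation m = m.
Decompose p/2: T = q(P, P),  c = c.
Bind T := q(P, P); no other remaining equation mentions T.
Delete trivial equation c = c.
Decompose node/3: empty = empty,  r(node(c, d, m), P) = r(Y2, q(d, d)),  p(m, d) = p(m, d).
Delete trivial equation empty = empty.
Decompose r/2: node(c, d, m) = Y2,  P = q(d, d).
Bind Y2 := node(c, d, m); substituting into the one remaining equation that mentions Y2 gives: node(X1, d, empty) = node(r(7, node(c, d, m)), d, empty).
Bind P := q(d, d); no other remaining equation mentions P. Substituting into the earlier binding gives T := q(q(d, d), q(d, d)).
Delete trivial equation p(m, d) = p(m, d).
Decompose node/3: X1 = r(7, node(c, d, m)),  d = d,  empty = empty.
Bind X1 := r(7, node(c, d, m)); no other remaining equation mentions X1.
Delete trivial equation d = d.
Delete trivial equation empty = empty.
MGU = { A ↦ node(d, d, 7), T ↦ q(q(d, d), q(d, d)), Y2 ↦ node(c, d, m), P ↦ q(d, d), X1 ↦ r(7, node(c, d, m)) }, so T ↦ q(q(d, d), q(d, d)).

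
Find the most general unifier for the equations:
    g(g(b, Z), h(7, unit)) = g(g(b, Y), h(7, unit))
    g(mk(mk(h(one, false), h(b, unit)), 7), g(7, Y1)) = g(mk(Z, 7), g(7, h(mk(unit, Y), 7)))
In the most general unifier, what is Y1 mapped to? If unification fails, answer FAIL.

Decompose g/2: g(b, Z) = g(b, Y),  h(7, unit) = h(7, unit).
Decompose g/2: b = b,  Z = Y.
Delete trivial equation b = b.
Bind Z := Y; substituting into the one remaining equation that mentions Z gives: g(mk(mk(h(one, false), h(b, unit)), 7), g(7, Y1)) = g(mk(Y, 7), g(7, h(mk(unit, Y), 7))).
Delete trivial equation h(7, unit) = h(7, unit).
Decompose g/2: mk(mk(h(one, false), h(b, unit)), 7) = mk(Y, 7),  g(7, Y1) = g(7, h(mk(unit, Y), 7)).
Decompose mk/2: mk(h(one, false), h(b, unit)) = Y,  7 = 7.
Bind Y := mk(h(one, false), h(b, unit)); substituting into the one remaining equation that mentions Y gives: g(7, Y1) = g(7, h(mk(unit, mk(h(one, false), h(b, unit))), 7)). Substituting into the earlier binding gives Z := mk(h(one, false), h(b, unit)).
Delete trivial equation 7 = 7.
Decompose g/2: 7 = 7,  Y1 = h(mk(unit, mk(h(one, false), h(b, unit))), 7).
Delete trivial equation 7 = 7.
Bind Y1 := h(mk(unit, mk(h(one, false), h(b, unit))), 7).
MGU = { Z := mk(h(one, false), h(b, unit)), Y := mk(h(one, false), h(b, unit)), Y1 := h(mk(unit, mk(h(one, false), h(b, unit))), 7) }, so Y1 := h(mk(unit, mk(h(one, false), h(b, unit))), 7).

h(mk(unit, mk(h(one, false), h(b, unit))), 7)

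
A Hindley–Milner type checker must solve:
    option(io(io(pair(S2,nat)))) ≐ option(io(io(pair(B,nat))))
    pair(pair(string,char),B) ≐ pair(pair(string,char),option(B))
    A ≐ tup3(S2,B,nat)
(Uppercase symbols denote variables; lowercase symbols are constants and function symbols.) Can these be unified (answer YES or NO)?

NO

Decompose option/1: io(io(pair(S2,nat))) ≐ io(io(pair(B,nat))).
Decompose io/1: io(pair(S2,nat)) ≐ io(pair(B,nat)).
Decompose io/1: pair(S2,nat) ≐ pair(B,nat).
Decompose pair/2: S2 ≐ B,  nat ≐ nat.
Bind S2 := B; substituting into the one remaining equation that mentions S2 gives: A ≐ tup3(B,B,nat).
Delete trivial equation nat ≐ nat.
Decompose pair/2: pair(string,char) ≐ pair(string,char),  B ≐ option(B).
Delete trivial equation pair(string,char) ≐ pair(string,char).
Occurs check fails: B occurs in option(B); the equation B ≐ option(B) has no finite solution.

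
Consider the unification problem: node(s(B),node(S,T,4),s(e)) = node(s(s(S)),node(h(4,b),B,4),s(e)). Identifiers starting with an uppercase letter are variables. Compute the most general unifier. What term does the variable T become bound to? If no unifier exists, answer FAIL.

s(h(4,b))

Decompose node/3: s(B) = s(s(S)),  node(S,T,4) = node(h(4,b),B,4),  s(e) = s(e).
Decompose s/1: B = s(S).
Bind B := s(S); substituting into the one remaining equation that mentions B gives: node(S,T,4) = node(h(4,b),s(S),4).
Decompose node/3: S = h(4,b),  T = s(S),  4 = 4.
Bind S := h(4,b); substituting into the one remaining equation that mentions S gives: T = s(h(4,b)). Substituting into the earlier binding gives B := s(h(4,b)).
Bind T := s(h(4,b)); no other remaining equation mentions T.
Delete trivial equation 4 = 4.
Delete trivial equation s(e) = s(e).
MGU = { B ↦ s(h(4,b)), S ↦ h(4,b), T ↦ s(h(4,b)) }, so T ↦ s(h(4,b)).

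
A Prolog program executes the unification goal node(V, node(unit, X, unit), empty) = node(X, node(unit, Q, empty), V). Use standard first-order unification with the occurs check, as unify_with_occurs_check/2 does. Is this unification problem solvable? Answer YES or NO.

Decompose node/3: V = X,  node(unit, X, unit) = node(unit, Q, empty),  empty = V.
Bind V := X; substituting into the one remaining equation that mentions V gives: empty = X.
Decompose node/3: unit = unit,  X = Q,  unit = empty.
Delete trivial equation unit = unit.
Bind X := Q; substituting into the one remaining equation that mentions X gives: empty = Q. Substituting into the earlier binding gives V := Q.
Clash: constants unit and empty differ; no unifier exists.

NO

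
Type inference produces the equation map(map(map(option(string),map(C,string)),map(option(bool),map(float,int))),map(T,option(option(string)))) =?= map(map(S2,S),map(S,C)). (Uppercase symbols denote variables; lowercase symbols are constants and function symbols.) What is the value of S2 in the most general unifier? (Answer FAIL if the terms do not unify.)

map(option(string),map(option(option(string)),string))

Decompose map/2: map(map(option(string),map(C,string)),map(option(bool),map(float,int))) =?= map(S2,S),  map(T,option(option(string))) =?= map(S,C).
Decompose map/2: map(option(string),map(C,string)) =?= S2,  map(option(bool),map(float,int)) =?= S.
Bind S2 := map(option(string),map(C,string)); no other remaining equation mentions S2.
Bind S := map(option(bool),map(float,int)); substituting into the remaining equation gives: map(T,option(option(string))) =?= map(map(option(bool),map(float,int)),C).
Decompose map/2: T =?= map(option(bool),map(float,int)),  option(option(string)) =?= C.
Bind T := map(option(bool),map(float,int)); no other remaining equation mentions T.
Bind C := option(option(string)). Substituting into the earlier binding gives S2 := map(option(string),map(option(option(string)),string)).
MGU = { S2 := map(option(string),map(option(option(string)),string)), S := map(option(bool),map(float,int)), T := map(option(bool),map(float,int)), C := option(option(string)) }, so S2 := map(option(string),map(option(option(string)),string)).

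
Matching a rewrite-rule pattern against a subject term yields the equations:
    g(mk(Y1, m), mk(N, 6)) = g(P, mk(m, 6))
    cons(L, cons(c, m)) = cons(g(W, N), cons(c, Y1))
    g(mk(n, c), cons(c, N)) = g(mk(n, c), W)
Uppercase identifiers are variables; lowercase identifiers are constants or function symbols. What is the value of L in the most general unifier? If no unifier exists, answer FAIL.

g(cons(c, m), m)

Decompose g/2: mk(Y1, m) = P,  mk(N, 6) = mk(m, 6).
Bind P := mk(Y1, m); no other remaining equation mentions P.
Decompose mk/2: N = m,  6 = 6.
Bind N := m; substituting into the 2 remaining equations that mention N gives: cons(L, cons(c, m)) = cons(g(W, m), cons(c, Y1)),  g(mk(n, c), cons(c, m)) = g(mk(n, c), W).
Delete trivial equation 6 = 6.
Decompose cons/2: L = g(W, m),  cons(c, m) = cons(c, Y1).
Bind L := g(W, m); no other remaining equation mentions L.
Decompose cons/2: c = c,  m = Y1.
Delete trivial equation c = c.
Bind Y1 := m; no other remaining equation mentions Y1. Substituting into the earlier binding gives P := mk(m, m).
Decompose g/2: mk(n, c) = mk(n, c),  cons(c, m) = W.
Delete trivial equation mk(n, c) = mk(n, c).
Bind W := cons(c, m). Substituting into the earlier binding gives L := g(cons(c, m), m).
MGU = { P -> mk(m, m), N -> m, L -> g(cons(c, m), m), Y1 -> m, W -> cons(c, m) }, so L -> g(cons(c, m), m).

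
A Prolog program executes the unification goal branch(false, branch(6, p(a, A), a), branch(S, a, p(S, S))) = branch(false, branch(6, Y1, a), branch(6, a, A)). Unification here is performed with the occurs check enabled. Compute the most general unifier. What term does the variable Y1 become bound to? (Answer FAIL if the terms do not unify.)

p(a, p(6, 6))

Decompose branch/3: false = false,  branch(6, p(a, A), a) = branch(6, Y1, a),  branch(S, a, p(S, S)) = branch(6, a, A).
Delete trivial equation false = false.
Decompose branch/3: 6 = 6,  p(a, A) = Y1,  a = a.
Delete trivial equation 6 = 6.
Bind Y1 := p(a, A); no other remaining equation mentions Y1.
Delete trivial equation a = a.
Decompose branch/3: S = 6,  a = a,  p(S, S) = A.
Bind S := 6; substituting into the one remaining equation that mentions S gives: p(6, 6) = A.
Delete trivial equation a = a.
Bind A := p(6, 6). Substituting into the earlier binding gives Y1 := p(a, p(6, 6)).
MGU = { Y1 = p(a, p(6, 6)), S = 6, A = p(6, 6) }, so Y1 = p(a, p(6, 6)).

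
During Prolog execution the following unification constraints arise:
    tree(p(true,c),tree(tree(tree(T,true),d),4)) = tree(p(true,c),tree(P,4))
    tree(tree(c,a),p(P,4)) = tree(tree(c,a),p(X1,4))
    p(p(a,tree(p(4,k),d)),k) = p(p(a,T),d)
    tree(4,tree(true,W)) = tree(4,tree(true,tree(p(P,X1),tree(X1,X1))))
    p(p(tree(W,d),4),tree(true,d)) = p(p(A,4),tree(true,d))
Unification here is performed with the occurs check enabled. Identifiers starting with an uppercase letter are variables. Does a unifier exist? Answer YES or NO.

Decompose tree/2: p(true,c) = p(true,c),  tree(tree(tree(T,true),d),4) = tree(P,4).
Delete trivial equation p(true,c) = p(true,c).
Decompose tree/2: tree(tree(T,true),d) = P,  4 = 4.
Bind P := tree(tree(T,true),d); substituting into the 2 remaining equations that mention P gives: tree(tree(c,a),p(tree(tree(T,true),d),4)) = tree(tree(c,a),p(X1,4)),  tree(4,tree(true,W)) = tree(4,tree(true,tree(p(tree(tree(T,true),d),X1),tree(X1,X1)))).
Delete trivial equation 4 = 4.
Decompose tree/2: tree(c,a) = tree(c,a),  p(tree(tree(T,true),d),4) = p(X1,4).
Delete trivial equation tree(c,a) = tree(c,a).
Decompose p/2: tree(tree(T,true),d) = X1,  4 = 4.
Bind X1 := tree(tree(T,true),d); substituting into the one remaining equation that mentions X1 gives: tree(4,tree(true,W)) = tree(4,tree(true,tree(p(tree(tree(T,true),d),tree(tree(T,true),d)),tree(tree(tree(T,true),d),tree(tree(T,true),d))))).
Delete trivial equation 4 = 4.
Decompose p/2: p(a,tree(p(4,k),d)) = p(a,T),  k = d.
Decompose p/2: a = a,  tree(p(4,k),d) = T.
Delete trivial equation a = a.
Bind T := tree(p(4,k),d); substituting into the one remaining equation that mentions T gives: tree(4,tree(true,W)) = tree(4,tree(true,tree(p(tree(tree(tree(p(4,k),d),true),d),tree(tree(tree(p(4,k),d),true),d)),tree(tree(tree(tree(p(4,k),d),true),d),tree(tree(tree(p(4,k),d),true),d))))). Substituting into the earlier bindings gives P := tree(tree(tree(p(4,k),d),true),d), X1 := tree(tree(tree(p(4,k),d),true),d).
Clash: constants k and d differ; no unifier exists.

NO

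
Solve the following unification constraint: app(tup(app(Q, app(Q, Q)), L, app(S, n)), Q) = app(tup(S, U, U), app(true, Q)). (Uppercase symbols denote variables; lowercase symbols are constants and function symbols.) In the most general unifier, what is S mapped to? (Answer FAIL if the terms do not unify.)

Decompose app/2: tup(app(Q, app(Q, Q)), L, app(S, n)) = tup(S, U, U),  Q = app(true, Q).
Decompose tup/3: app(Q, app(Q, Q)) = S,  L = U,  app(S, n) = U.
Bind S := app(Q, app(Q, Q)); substituting into the one remaining equation that mentions S gives: app(app(Q, app(Q, Q)), n) = U.
Bind L := U; no other remaining equation mentions L.
Bind U := app(app(Q, app(Q, Q)), n); no other remaining equation mentions U. Substituting into the earlier binding gives L := app(app(Q, app(Q, Q)), n).
Occurs check fails: Q occurs in app(true, Q); the equation Q = app(true, Q) has no finite solution.

FAIL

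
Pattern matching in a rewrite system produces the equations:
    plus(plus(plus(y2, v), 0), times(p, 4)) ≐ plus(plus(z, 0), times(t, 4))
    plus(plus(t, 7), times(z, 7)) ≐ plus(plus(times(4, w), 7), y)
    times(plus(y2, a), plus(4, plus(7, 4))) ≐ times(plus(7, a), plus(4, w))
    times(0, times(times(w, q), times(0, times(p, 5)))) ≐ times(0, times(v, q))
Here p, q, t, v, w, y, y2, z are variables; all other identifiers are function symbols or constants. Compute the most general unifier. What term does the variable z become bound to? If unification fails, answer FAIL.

plus(7, times(plus(7, 4), times(0, times(times(4, plus(7, 4)), 5))))

Decompose plus/2: plus(plus(y2, v), 0) ≐ plus(z, 0),  times(p, 4) ≐ times(t, 4).
Decompose plus/2: plus(y2, v) ≐ z,  0 ≐ 0.
Bind z := plus(y2, v); substituting into the one remaining equation that mentions z gives: plus(plus(t, 7), times(plus(y2, v), 7)) ≐ plus(plus(times(4, w), 7), y).
Delete trivial equation 0 ≐ 0.
Decompose times/2: p ≐ t,  4 ≐ 4.
Bind p := t; substituting into the one remaining equation that mentions p gives: times(0, times(times(w, q), times(0, times(t, 5)))) ≐ times(0, times(v, q)).
Delete trivial equation 4 ≐ 4.
Decompose plus/2: plus(t, 7) ≐ plus(times(4, w), 7),  times(plus(y2, v), 7) ≐ y.
Decompose plus/2: t ≐ times(4, w),  7 ≐ 7.
Bind t := times(4, w); substituting into the one remaining equation that mentions t gives: times(0, times(times(w, q), times(0, times(times(4, w), 5)))) ≐ times(0, times(v, q)). Substituting into the earlier binding gives p := times(4, w).
Delete trivial equation 7 ≐ 7.
Bind y := times(plus(y2, v), 7); no other remaining equation mentions y.
Decompose times/2: plus(y2, a) ≐ plus(7, a),  plus(4, plus(7, 4)) ≐ plus(4, w).
Decompose plus/2: y2 ≐ 7,  a ≐ a.
Bind y2 := 7; no other remaining equation mentions y2. Substituting into the earlier bindings gives z := plus(7, v), y := times(plus(7, v), 7).
Delete trivial equation a ≐ a.
Decompose plus/2: 4 ≐ 4,  plus(7, 4) ≐ w.
Delete trivial equation 4 ≐ 4.
Bind w := plus(7, 4); substituting into the remaining equation gives: times(0, times(times(plus(7, 4), q), times(0, times(times(4, plus(7, 4)), 5)))) ≐ times(0, times(v, q)). Substituting into the earlier bindings gives p := times(4, plus(7, 4)), t := times(4, plus(7, 4)).
Decompose times/2: 0 ≐ 0,  times(times(plus(7, 4), q), times(0, times(times(4, plus(7, 4)), 5))) ≐ times(v, q).
Delete trivial equation 0 ≐ 0.
Decompose times/2: times(plus(7, 4), q) ≐ v,  times(0, times(times(4, plus(7, 4)), 5)) ≐ q.
Bind v := times(plus(7, 4), q); no other remaining equation mentions v. Substituting into the earlier bindings gives z := plus(7, times(plus(7, 4), q)), y := times(plus(7, times(plus(7, 4), q)), 7).
Bind q := times(0, times(times(4, plus(7, 4)), 5)). Substituting into the earlier bindings gives z := plus(7, times(plus(7, 4), times(0, times(times(4, plus(7, 4)), 5)))), y := times(plus(7, times(plus(7, 4), times(0, times(times(4, plus(7, 4)), 5)))), 7), v := times(plus(7, 4), times(0, times(times(4, plus(7, 4)), 5))).
MGU = { z := plus(7, times(plus(7, 4), times(0, times(times(4, plus(7, 4)), 5)))), p := times(4, plus(7, 4)), t := times(4, plus(7, 4)), y := times(plus(7, times(plus(7, 4), times(0, times(times(4, plus(7, 4)), 5)))), 7), y2 := 7, w := plus(7, 4), v := times(plus(7, 4), times(0, times(times(4, plus(7, 4)), 5))), q := times(0, times(times(4, plus(7, 4)), 5)) }, so z := plus(7, times(plus(7, 4), times(0, times(times(4, plus(7, 4)), 5)))).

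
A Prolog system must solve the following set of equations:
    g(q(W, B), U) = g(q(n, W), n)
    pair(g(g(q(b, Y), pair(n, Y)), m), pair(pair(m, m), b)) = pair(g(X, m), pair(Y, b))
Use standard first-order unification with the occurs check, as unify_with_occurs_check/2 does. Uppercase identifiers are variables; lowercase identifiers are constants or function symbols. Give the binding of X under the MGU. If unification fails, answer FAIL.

g(q(b, pair(m, m)), pair(n, pair(m, m)))

Decompose g/2: q(W, B) = q(n, W),  U = n.
Decompose q/2: W = n,  B = W.
Bind W := n; substituting into the one remaining equation that mentions W gives: B = n.
Bind B := n; no other remaining equation mentions B.
Bind U := n; no other remaining equation mentions U.
Decompose pair/2: g(g(q(b, Y), pair(n, Y)), m) = g(X, m),  pair(pair(m, m), b) = pair(Y, b).
Decompose g/2: g(q(b, Y), pair(n, Y)) = X,  m = m.
Bind X := g(q(b, Y), pair(n, Y)); no other remaining equation mentions X.
Delete trivial equation m = m.
Decompose pair/2: pair(m, m) = Y,  b = b.
Bind Y := pair(m, m); no other remaining equation mentions Y. Substituting into the earlier binding gives X := g(q(b, pair(m, m)), pair(n, pair(m, m))).
Delete trivial equation b = b.
MGU = { W = n, B = n, U = n, X = g(q(b, pair(m, m)), pair(n, pair(m, m))), Y = pair(m, m) }, so X = g(q(b, pair(m, m)), pair(n, pair(m, m))).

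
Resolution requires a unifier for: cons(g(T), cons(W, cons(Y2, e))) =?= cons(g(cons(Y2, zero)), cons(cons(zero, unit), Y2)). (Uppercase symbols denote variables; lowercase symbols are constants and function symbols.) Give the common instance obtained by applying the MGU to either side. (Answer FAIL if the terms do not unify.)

Decompose cons/2: g(T) =?= g(cons(Y2, zero)),  cons(W, cons(Y2, e)) =?= cons(cons(zero, unit), Y2).
Decompose g/1: T =?= cons(Y2, zero).
Bind T := cons(Y2, zero); no other remaining equation mentions T.
Decompose cons/2: W =?= cons(zero, unit),  cons(Y2, e) =?= Y2.
Bind W := cons(zero, unit); no other remaining equation mentions W.
Occurs check fails: Y2 occurs in cons(Y2, e); the equation Y2 =?= cons(Y2, e) has no finite solution.

FAIL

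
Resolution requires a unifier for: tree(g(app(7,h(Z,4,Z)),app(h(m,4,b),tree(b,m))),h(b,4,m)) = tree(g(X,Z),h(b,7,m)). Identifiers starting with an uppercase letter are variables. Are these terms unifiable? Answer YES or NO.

NO

Decompose tree/2: g(app(7,h(Z,4,Z)),app(h(m,4,b),tree(b,m))) = g(X,Z),  h(b,4,m) = h(b,7,m).
Decompose g/2: app(7,h(Z,4,Z)) = X,  app(h(m,4,b),tree(b,m)) = Z.
Bind X := app(7,h(Z,4,Z)); no other remaining equation mentions X.
Bind Z := app(h(m,4,b),tree(b,m)); no other remaining equation mentions Z. Substituting into the earlier binding gives X := app(7,h(app(h(m,4,b),tree(b,m)),4,app(h(m,4,b),tree(b,m)))).
Decompose h/3: b = b,  4 = 7,  m = m.
Delete trivial equation b = b.
Clash: constants 4 and 7 differ; no unifier exists.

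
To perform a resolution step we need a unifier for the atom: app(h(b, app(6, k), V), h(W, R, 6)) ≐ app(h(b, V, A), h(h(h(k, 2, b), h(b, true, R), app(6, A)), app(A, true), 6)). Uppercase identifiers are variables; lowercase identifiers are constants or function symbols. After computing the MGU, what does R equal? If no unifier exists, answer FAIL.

app(app(6, k), true)

Decompose app/2: h(b, app(6, k), V) ≐ h(b, V, A),  h(W, R, 6) ≐ h(h(h(k, 2, b), h(b, true, R), app(6, A)), app(A, true), 6).
Decompose h/3: b ≐ b,  app(6, k) ≐ V,  V ≐ A.
Delete trivial equation b ≐ b.
Bind V := app(6, k); substituting into the one remaining equation that mentions V gives: app(6, k) ≐ A.
Bind A := app(6, k); substituting into the remaining equation gives: h(W, R, 6) ≐ h(h(h(k, 2, b), h(b, true, R), app(6, app(6, k))), app(app(6, k), true), 6).
Decompose h/3: W ≐ h(h(k, 2, b), h(b, true, R), app(6, app(6, k))),  R ≐ app(app(6, k), true),  6 ≐ 6.
Bind W := h(h(k, 2, b), h(b, true, R), app(6, app(6, k))); no other remaining equation mentions W.
Bind R := app(app(6, k), true); no other remaining equation mentions R. Substituting into the earlier binding gives W := h(h(k, 2, b), h(b, true, app(app(6, k), true)), app(6, app(6, k))).
Delete trivial equation 6 ≐ 6.
MGU = { V ↦ app(6, k), A ↦ app(6, k), W ↦ h(h(k, 2, b), h(b, true, app(app(6, k), true)), app(6, app(6, k))), R ↦ app(app(6, k), true) }, so R ↦ app(app(6, k), true).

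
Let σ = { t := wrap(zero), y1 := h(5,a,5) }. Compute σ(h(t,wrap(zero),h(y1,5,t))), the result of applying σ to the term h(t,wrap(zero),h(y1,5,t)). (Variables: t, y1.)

h(wrap(zero),wrap(zero),h(h(5,a,5),5,wrap(zero)))

Replace each occurrence of t with wrap(zero).
Replace each occurrence of y1 with h(5,a,5).
Result: h(wrap(zero),wrap(zero),h(h(5,a,5),5,wrap(zero))).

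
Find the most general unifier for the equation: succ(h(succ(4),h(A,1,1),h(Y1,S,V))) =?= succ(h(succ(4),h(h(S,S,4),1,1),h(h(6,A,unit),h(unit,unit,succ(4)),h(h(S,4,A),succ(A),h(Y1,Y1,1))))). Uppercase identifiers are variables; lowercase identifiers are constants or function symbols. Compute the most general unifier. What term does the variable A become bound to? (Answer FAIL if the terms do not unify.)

Decompose succ/1: h(succ(4),h(A,1,1),h(Y1,S,V)) =?= h(succ(4),h(h(S,S,4),1,1),h(h(6,A,unit),h(unit,unit,succ(4)),h(h(S,4,A),succ(A),h(Y1,Y1,1)))).
Decompose h/3: succ(4) =?= succ(4),  h(A,1,1) =?= h(h(S,S,4),1,1),  h(Y1,S,V) =?= h(h(6,A,unit),h(unit,unit,succ(4)),h(h(S,4,A),succ(A),h(Y1,Y1,1))).
Delete trivial equation succ(4) =?= succ(4).
Decompose h/3: A =?= h(S,S,4),  1 =?= 1,  1 =?= 1.
Bind A := h(S,S,4); substituting into the one remaining equation that mentions A gives: h(Y1,S,V) =?= h(h(6,h(S,S,4),unit),h(unit,unit,succ(4)),h(h(S,4,h(S,S,4)),succ(h(S,S,4)),h(Y1,Y1,1))).
Delete trivial equation 1 =?= 1.
Delete trivial equation 1 =?= 1.
Decompose h/3: Y1 =?= h(6,h(S,S,4),unit),  S =?= h(unit,unit,succ(4)),  V =?= h(h(S,4,h(S,S,4)),succ(h(S,S,4)),h(Y1,Y1,1)).
Bind Y1 := h(6,h(S,S,4),unit); substituting into the one remaining equation that mentions Y1 gives: V =?= h(h(S,4,h(S,S,4)),succ(h(S,S,4)),h(h(6,h(S,S,4),unit),h(6,h(S,S,4),unit),1)).
Bind S := h(unit,unit,succ(4)); substituting into the remaining equation gives: V =?= h(h(h(unit,unit,succ(4)),4,h(h(unit,unit,succ(4)),h(unit,unit,succ(4)),4)),succ(h(h(unit,unit,succ(4)),h(unit,unit,succ(4)),4)),h(h(6,h(h(unit,unit,succ(4)),h(unit,unit,succ(4)),4),unit),h(6,h(h(unit,unit,succ(4)),h(unit,unit,succ(4)),4),unit),1)). Substituting into the earlier bindings gives A := h(h(unit,unit,succ(4)),h(unit,unit,succ(4)),4), Y1 := h(6,h(h(unit,unit,succ(4)),h(unit,unit,succ(4)),4),unit).
Bind V := h(h(h(unit,unit,succ(4)),4,h(h(unit,unit,succ(4)),h(unit,unit,succ(4)),4)),succ(h(h(unit,unit,succ(4)),h(unit,unit,succ(4)),4)),h(h(6,h(h(unit,unit,succ(4)),h(unit,unit,succ(4)),4),unit),h(6,h(h(unit,unit,succ(4)),h(unit,unit,succ(4)),4),unit),1)).
MGU = { A := h(h(unit,unit,succ(4)),h(unit,unit,succ(4)),4), Y1 := h(6,h(h(unit,unit,succ(4)),h(unit,unit,succ(4)),4),unit), S := h(unit,unit,succ(4)), V := h(h(h(unit,unit,succ(4)),4,h(h(unit,unit,succ(4)),h(unit,unit,succ(4)),4)),succ(h(h(unit,unit,succ(4)),h(unit,unit,succ(4)),4)),h(h(6,h(h(unit,unit,succ(4)),h(unit,unit,succ(4)),4),unit),h(6,h(h(unit,unit,succ(4)),h(unit,unit,succ(4)),4),unit),1)) }, so A := h(h(unit,unit,succ(4)),h(unit,unit,succ(4)),4).

h(h(unit,unit,succ(4)),h(unit,unit,succ(4)),4)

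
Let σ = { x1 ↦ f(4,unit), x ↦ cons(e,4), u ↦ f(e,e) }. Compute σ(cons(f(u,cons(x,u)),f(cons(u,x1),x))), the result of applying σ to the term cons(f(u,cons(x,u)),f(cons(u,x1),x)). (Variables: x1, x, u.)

cons(f(f(e,e),cons(cons(e,4),f(e,e))),f(cons(f(e,e),f(4,unit)),cons(e,4)))

Replace each occurrence of x1 with f(4,unit).
Replace each occurrence of x with cons(e,4).
Replace each occurrence of u with f(e,e).
Result: cons(f(f(e,e),cons(cons(e,4),f(e,e))),f(cons(f(e,e),f(4,unit)),cons(e,4))).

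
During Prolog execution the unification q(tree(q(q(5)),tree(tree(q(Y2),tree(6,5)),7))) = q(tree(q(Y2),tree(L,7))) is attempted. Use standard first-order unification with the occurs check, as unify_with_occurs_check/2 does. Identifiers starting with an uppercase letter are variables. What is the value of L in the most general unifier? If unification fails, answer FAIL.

Decompose q/1: tree(q(q(5)),tree(tree(q(Y2),tree(6,5)),7)) = tree(q(Y2),tree(L,7)).
Decompose tree/2: q(q(5)) = q(Y2),  tree(tree(q(Y2),tree(6,5)),7) = tree(L,7).
Decompose q/1: q(5) = Y2.
Bind Y2 := q(5); substituting into the remaining equation gives: tree(tree(q(q(5)),tree(6,5)),7) = tree(L,7).
Decompose tree/2: tree(q(q(5)),tree(6,5)) = L,  7 = 7.
Bind L := tree(q(q(5)),tree(6,5)); no other remaining equation mentions L.
Delete trivial equation 7 = 7.
MGU = { Y2 -> q(5), L -> tree(q(q(5)),tree(6,5)) }, so L -> tree(q(q(5)),tree(6,5)).

tree(q(q(5)),tree(6,5))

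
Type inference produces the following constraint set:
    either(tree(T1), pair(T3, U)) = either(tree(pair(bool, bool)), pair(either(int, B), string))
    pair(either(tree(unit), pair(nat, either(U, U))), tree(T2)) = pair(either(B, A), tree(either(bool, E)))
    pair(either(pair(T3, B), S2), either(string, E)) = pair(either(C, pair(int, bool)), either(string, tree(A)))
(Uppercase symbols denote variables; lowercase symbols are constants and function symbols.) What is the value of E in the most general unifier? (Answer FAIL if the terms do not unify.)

tree(pair(nat, either(string, string)))

Decompose either/2: tree(T1) = tree(pair(bool, bool)),  pair(T3, U) = pair(either(int, B), string).
Decompose tree/1: T1 = pair(bool, bool).
Bind T1 := pair(bool, bool); no other remaining equation mentions T1.
Decompose pair/2: T3 = either(int, B),  U = string.
Bind T3 := either(int, B); substituting into the one remaining equation that mentions T3 gives: pair(either(pair(either(int, B), B), S2), either(string, E)) = pair(either(C, pair(int, bool)), either(string, tree(A))).
Bind U := string; substituting into the one remaining equation that mentions U gives: pair(either(tree(unit), pair(nat, either(string, string))), tree(T2)) = pair(either(B, A), tree(either(bool, E))).
Decompose pair/2: either(tree(unit), pair(nat, either(string, string))) = either(B, A),  tree(T2) = tree(either(bool, E)).
Decompose either/2: tree(unit) = B,  pair(nat, either(string, string)) = A.
Bind B := tree(unit); substituting into the one remaining equation that mentions B gives: pair(either(pair(either(int, tree(unit)), tree(unit)), S2), either(string, E)) = pair(either(C, pair(int, bool)), either(string, tree(A))). Substituting into the earlier binding gives T3 := either(int, tree(unit)).
Bind A := pair(nat, either(string, string)); substituting into the one remaining equation that mentions A gives: pair(either(pair(either(int, tree(unit)), tree(unit)), S2), either(string, E)) = pair(either(C, pair(int, bool)), either(string, tree(pair(nat, either(string, string))))).
Decompose tree/1: T2 = either(bool, E).
Bind T2 := either(bool, E); no other remaining equation mentions T2.
Decompose pair/2: either(pair(either(int, tree(unit)), tree(unit)), S2) = either(C, pair(int, bool)),  either(string, E) = either(string, tree(pair(nat, either(string, string)))).
Decompose either/2: pair(either(int, tree(unit)), tree(unit)) = C,  S2 = pair(int, bool).
Bind C := pair(either(int, tree(unit)), tree(unit)); no other remaining equation mentions C.
Bind S2 := pair(int, bool); no other remaining equation mentions S2.
Decompose either/2: string = string,  E = tree(pair(nat, either(string, string))).
Delete trivial equation string = string.
Bind E := tree(pair(nat, either(string, string))). Substituting into the earlier binding gives T2 := either(bool, tree(pair(nat, either(string, string)))).
MGU = { T1 ↦ pair(bool, bool), T3 ↦ either(int, tree(unit)), U ↦ string, B ↦ tree(unit), A ↦ pair(nat, either(string, string)), T2 ↦ either(bool, tree(pair(nat, either(string, string)))), C ↦ pair(either(int, tree(unit)), tree(unit)), S2 ↦ pair(int, bool), E ↦ tree(pair(nat, either(string, string))) }, so E ↦ tree(pair(nat, either(string, string))).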